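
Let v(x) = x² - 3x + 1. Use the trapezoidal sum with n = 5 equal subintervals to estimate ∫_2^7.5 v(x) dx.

Δx = (7.5 − 2)/5 = 1.1.
v(2) = -1, v(3.1) = 1.31, v(4.2) = 6.04, v(5.3) = 13.19, v(6.4) = 22.76, v(7.5) = 34.75.
T_5 = (Δx/2)·[v(x_0) + 2v(x_1) + ... + 2v(x_{4}) + v(x_5)].
Sum = 66.1925.

66.1925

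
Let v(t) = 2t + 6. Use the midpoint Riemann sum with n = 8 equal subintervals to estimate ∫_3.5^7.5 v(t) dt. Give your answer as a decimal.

68

Δt = (7.5 − 3.5)/8 = 0.5.
Midpoints: 3.75, 4.25, 4.75, 5.25, 5.75, 6.25, 6.75, 7.25.
v(3.75) = 13.5, v(4.25) = 14.5, v(4.75) = 15.5, v(5.25) = 16.5, v(5.75) = 17.5, v(6.25) = 18.5, v(6.75) = 19.5, v(7.25) = 20.5.
Sum = Δt · [v(3.75) + v(4.25) + v(4.75) + ...].
Sum = 68.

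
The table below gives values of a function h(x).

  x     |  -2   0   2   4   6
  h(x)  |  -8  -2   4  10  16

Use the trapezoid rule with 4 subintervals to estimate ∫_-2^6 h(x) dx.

32

Δx = 2.
T_4 = (2/2)·[(-8) + 2·(-2) + 2·4 + 2·10 + 16] = 32.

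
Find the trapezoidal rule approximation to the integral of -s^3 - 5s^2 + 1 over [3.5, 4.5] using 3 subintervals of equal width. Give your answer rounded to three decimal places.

-144.731

Δs = (4.5 − 3.5)/3 = 1/3.
f(3.5) = -103.125, f(23/6) = -27821/216, f(25/6) = -34159/216, f(4.5) = -191.375.
T_3 = (Δs/2)·[f(s_0) + 2f(s_1) + 2f(s_2) + f(s_3)].
Sum ≈ -144.731.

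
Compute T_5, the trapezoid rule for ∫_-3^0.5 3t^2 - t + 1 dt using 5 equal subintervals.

Δt = (0.5 − (-3))/5 = 0.7.
f(-3) = 31, f(-2.3) = 19.17, f(-1.6) = 10.28, f(-0.9) = 4.33, f(-0.2) = 1.32, f(0.5) = 1.25.
T_5 = (Δt/2)·[f(t_0) + 2f(t_1) + ... + 2f(t_{4}) + f(t_5)].
Sum = 35.8575.

35.8575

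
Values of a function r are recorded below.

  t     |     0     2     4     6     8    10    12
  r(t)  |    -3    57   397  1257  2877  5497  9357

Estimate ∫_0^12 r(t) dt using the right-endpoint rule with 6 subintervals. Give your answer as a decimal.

Δt = 2.
Sum = 2·[57 + 397 + 1257 + 2877 + 5497 + 9357] = 38884.

38884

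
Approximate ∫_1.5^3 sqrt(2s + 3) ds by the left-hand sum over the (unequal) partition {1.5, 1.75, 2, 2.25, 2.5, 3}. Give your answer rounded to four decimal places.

Subinterval widths: 0.25, 0.25, 0.25, 0.25, 0.5.
Left endpoints: 1.5, 1.75, 2, 2.25, 2.5.
f(1.5) ≈ 2.4495, f(1.75) ≈ 2.5495, f(2) ≈ 2.6458, f(2.25) ≈ 2.7386, f(2.5) ≈ 2.8284.
Sum = Σ Δs_i · f(s_i).
Sum ≈ 4.0101.

4.0101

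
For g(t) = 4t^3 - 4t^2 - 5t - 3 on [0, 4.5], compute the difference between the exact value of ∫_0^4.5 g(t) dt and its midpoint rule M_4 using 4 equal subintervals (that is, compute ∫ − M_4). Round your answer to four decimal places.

Exact integral: ∫_0^4.5 g(t) dt = 224.4375.
M_4 ≈ 213.521484.
Error ≈ 224.4375 − 213.521484 ≈ 10.9160.

10.9160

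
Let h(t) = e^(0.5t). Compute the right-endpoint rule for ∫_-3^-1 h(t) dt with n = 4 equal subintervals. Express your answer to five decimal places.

0.86664

Δt = (-1 − (-3))/4 = 0.5.
Right endpoints: -2.5, -2, -1.5, -1.
h(-2.5) ≈ 0.28650, h(-2) ≈ 0.36788, h(-1.5) ≈ 0.47237, h(-1) ≈ 0.60653.
Sum = Δt · [h(-2.5) + h(-2) + h(-1.5) + h(-1)].
Sum ≈ 0.86664.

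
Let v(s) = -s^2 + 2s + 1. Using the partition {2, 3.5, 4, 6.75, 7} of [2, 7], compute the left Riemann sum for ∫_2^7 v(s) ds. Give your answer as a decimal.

Subinterval widths: 1.5, 0.5, 2.75, 0.25.
Left endpoints: 2, 3.5, 4, 6.75.
v(2) = 1, v(3.5) = -4.25, v(4) = -7, v(6.75) = -31.0625.
Sum = Σ Δs_i · v(s_i).
Sum = -27.640625.

-27.640625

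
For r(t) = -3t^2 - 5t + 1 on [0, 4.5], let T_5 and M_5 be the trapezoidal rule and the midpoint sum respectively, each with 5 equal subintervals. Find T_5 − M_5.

T_5 = -139.0725.
M_5 = -136.33875.
T_5 − M_5 = -2.73375.

-2.73375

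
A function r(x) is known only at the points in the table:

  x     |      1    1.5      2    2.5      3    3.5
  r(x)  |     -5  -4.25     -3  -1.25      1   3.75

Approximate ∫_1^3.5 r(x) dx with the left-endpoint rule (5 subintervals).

-6.25

Δx = 0.5.
Sum = 0.5·[(-5) + (-4.25) + (-3) + (-1.25) + 1] = -6.25.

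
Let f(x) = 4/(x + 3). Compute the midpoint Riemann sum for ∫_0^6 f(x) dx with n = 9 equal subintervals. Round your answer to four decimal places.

4.3872

Δx = (6 − 0)/9 = 2/3.
Midpoints: 1/3, 1, 5/3, 7/3, 3, 11/3, 13/3, 5, 17/3.
f(1/3) = 1.2, f(1) = 1, f(5/3) = 6/7, f(7/3) = 0.75, f(3) = 2/3, f(11/3) = 0.6, f(13/3) = 6/11, f(5) = 0.5, f(17/3) = 6/13.
Sum = Δx · [f(1/3) + f(1) + f(5/3) + ...].
Sum ≈ 4.3872.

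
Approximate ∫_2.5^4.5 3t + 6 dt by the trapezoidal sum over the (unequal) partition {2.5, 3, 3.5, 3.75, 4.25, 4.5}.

33

Subinterval widths: 0.5, 0.5, 0.25, 0.5, 0.25.
f(2.5) = 13.5, f(3) = 15, f(3.5) = 16.5, f(3.75) = 17.25, f(4.25) = 18.75, f(4.5) = 19.5.
On each subinterval the trapezoid contributes (Δt_i/2)·[f(t_{i-1}) + f(t_i)].
Sum = 33.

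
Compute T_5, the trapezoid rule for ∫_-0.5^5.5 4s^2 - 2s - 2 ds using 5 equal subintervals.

Δs = (5.5 − (-0.5))/5 = 1.2.
f(-0.5) = 0, f(0.7) = -1.44, f(1.9) = 8.64, f(3.1) = 30.24, f(4.3) = 63.36, f(5.5) = 108.
T_5 = (Δs/2)·[f(s_0) + 2f(s_1) + ... + 2f(s_{4}) + f(s_5)].
Sum = 185.76.

185.76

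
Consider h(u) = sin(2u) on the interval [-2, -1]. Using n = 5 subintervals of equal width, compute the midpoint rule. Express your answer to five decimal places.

-0.11954

Δu = (-1 − (-2))/5 = 0.2.
Midpoints: -1.9, -1.7, -1.5, -1.3, -1.1.
h(-1.9) ≈ 0.61186, h(-1.7) ≈ 0.25554, h(-1.5) ≈ -0.14112, h(-1.3) ≈ -0.51550, h(-1.1) ≈ -0.80850.
Sum = Δu · [h(-1.9) + h(-1.7) + h(-1.5) + h(-1.3) + h(-1.1)].
Sum ≈ -0.11954.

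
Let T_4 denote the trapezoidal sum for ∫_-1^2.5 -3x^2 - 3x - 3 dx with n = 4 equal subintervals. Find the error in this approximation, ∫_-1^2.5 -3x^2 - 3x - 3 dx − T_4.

Exact integral: ∫_-1^2.5 f(x) dx = -35.
T_4 = -36.33984375.
Error = -35 − (-36.33984375) = 1.33984375.

1.33984375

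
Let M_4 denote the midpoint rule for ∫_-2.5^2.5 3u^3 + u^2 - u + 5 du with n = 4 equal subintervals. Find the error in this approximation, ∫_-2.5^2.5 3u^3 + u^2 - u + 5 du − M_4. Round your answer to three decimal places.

0.651

Exact integral: ∫_-2.5^2.5 f(u) du ≈ 35.41667.
M_4 = 34.765625.
Error ≈ 35.41667 − 34.765625 ≈ 0.651.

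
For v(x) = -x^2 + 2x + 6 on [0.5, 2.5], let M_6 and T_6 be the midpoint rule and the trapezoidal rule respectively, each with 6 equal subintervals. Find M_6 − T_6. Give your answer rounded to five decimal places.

M_6 ≈ 12.8518519.
T_6 ≈ 12.7962963.
M_6 − T_6 ≈ 0.05556.

0.05556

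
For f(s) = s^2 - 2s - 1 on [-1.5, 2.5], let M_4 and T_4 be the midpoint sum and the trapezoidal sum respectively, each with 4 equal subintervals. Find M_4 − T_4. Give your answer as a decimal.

-1

M_4 = -2.
T_4 = -1.
M_4 − T_4 = -1.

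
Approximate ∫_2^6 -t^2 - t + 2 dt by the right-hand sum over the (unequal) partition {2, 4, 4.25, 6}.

Subinterval widths: 2, 0.25, 1.75.
Right endpoints: 4, 4.25, 6.
f(4) = -18, f(4.25) = -20.3125, f(6) = -40.
Sum = Σ Δt_i · f(t_i).
Sum = -111.078125.

-111.078125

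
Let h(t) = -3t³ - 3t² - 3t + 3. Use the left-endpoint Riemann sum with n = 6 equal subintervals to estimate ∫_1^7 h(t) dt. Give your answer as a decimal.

Δt = (7 − 1)/6 = 1.
Left endpoints: 1, 2, 3, 4, 5, 6.
h(1) = -6, h(2) = -39, h(3) = -114, h(4) = -249, h(5) = -462, h(6) = -771.
Sum = Δt · [h(1) + h(2) + h(3) + ...].
Sum = -1641.

-1641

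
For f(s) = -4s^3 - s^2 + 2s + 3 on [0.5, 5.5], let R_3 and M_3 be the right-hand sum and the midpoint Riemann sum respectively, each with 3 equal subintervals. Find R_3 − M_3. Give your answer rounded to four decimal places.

-699.3056

R_3 ≈ -1581.898148.
M_3 ≈ -882.592593.
R_3 − M_3 ≈ -699.3056.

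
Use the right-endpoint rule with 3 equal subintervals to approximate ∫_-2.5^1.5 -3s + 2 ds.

Δs = (1.5 − (-2.5))/3 = 4/3.
Right endpoints: -7/6, 1/6, 1.5.
f(-7/6) = 5.5, f(1/6) = 1.5, f(1.5) = -2.5.
Sum = Δs · [f(-7/6) + f(1/6) + f(1.5)].
Sum = 6.

6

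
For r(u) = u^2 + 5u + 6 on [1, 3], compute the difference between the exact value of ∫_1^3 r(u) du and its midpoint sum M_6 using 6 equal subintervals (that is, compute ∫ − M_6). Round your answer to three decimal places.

0.019

Exact integral: ∫_1^3 r(u) du ≈ 40.66667.
M_6 ≈ 40.64815.
Error ≈ 40.66667 − 40.64815 ≈ 0.019.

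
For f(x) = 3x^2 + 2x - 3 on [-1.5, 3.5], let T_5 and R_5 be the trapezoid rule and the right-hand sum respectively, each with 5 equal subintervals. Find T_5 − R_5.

T_5 = 43.75.
R_5 = 63.75.
T_5 − R_5 = -20.

-20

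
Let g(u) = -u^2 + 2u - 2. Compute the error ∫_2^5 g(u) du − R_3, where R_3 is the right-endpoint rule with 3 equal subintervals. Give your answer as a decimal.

8

Exact integral: ∫_2^5 g(u) du = -24.
R_3 = -32.
Error = -24 − (-32) = 8.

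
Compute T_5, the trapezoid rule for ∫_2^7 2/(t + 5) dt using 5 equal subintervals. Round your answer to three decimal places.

1.080

Δt = (7 − 2)/5 = 1.
f(2) = 2/7, f(3) = 0.25, f(4) = 2/9, f(5) = 0.2, f(6) = 2/11, f(7) = 1/6.
T_5 = (Δt/2)·[f(t_0) + 2f(t_1) + ... + 2f(t_{4}) + f(t_5)].
Sum ≈ 1.080.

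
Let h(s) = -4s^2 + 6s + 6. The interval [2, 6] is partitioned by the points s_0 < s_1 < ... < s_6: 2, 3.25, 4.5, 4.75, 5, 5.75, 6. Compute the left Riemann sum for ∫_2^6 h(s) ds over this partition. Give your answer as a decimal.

Subinterval widths: 1.25, 1.25, 0.25, 0.25, 0.75, 0.25.
Left endpoints: 2, 3.25, 4.5, 4.75, 5, 5.75.
h(2) = 2, h(3.25) = -16.75, h(4.5) = -48, h(4.75) = -55.75, h(5) = -64, h(5.75) = -91.75.
Sum = Σ Δs_i · h(s_i).
Sum = -115.3125.

-115.3125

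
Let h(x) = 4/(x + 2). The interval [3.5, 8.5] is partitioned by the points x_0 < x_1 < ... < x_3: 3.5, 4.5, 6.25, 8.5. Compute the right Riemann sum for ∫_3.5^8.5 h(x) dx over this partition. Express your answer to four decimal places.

Subinterval widths: 1, 1.75, 2.25.
Right endpoints: 4.5, 6.25, 8.5.
h(4.5) = 8/13, h(6.25) = 16/33, h(8.5) = 8/21.
Sum = Σ Δx_i · h(x_i).
Sum ≈ 2.3210.

2.3210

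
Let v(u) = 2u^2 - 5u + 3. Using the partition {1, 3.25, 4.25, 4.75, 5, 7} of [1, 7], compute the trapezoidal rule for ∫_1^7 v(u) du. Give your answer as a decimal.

132.84375

Subinterval widths: 2.25, 1, 0.5, 0.25, 2.
v(1) = 0, v(3.25) = 7.875, v(4.25) = 17.875, v(4.75) = 24.375, v(5) = 28, v(7) = 66.
On each subinterval the trapezoid contributes (Δu_i/2)·[v(u_{i-1}) + v(u_i)].
Sum = 132.84375.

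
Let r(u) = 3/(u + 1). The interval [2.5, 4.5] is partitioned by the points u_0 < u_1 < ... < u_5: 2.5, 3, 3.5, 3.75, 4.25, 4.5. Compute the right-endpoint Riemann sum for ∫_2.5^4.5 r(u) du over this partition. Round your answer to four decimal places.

1.2883

Subinterval widths: 0.5, 0.5, 0.25, 0.5, 0.25.
Right endpoints: 3, 3.5, 3.75, 4.25, 4.5.
r(3) = 0.75, r(3.5) = 2/3, r(3.75) = 12/19, r(4.25) = 4/7, r(4.5) = 6/11.
Sum = Σ Δu_i · r(u_i).
Sum ≈ 1.2883.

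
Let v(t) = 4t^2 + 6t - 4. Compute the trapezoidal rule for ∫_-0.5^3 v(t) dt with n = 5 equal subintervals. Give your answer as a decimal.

Δt = (3 − (-0.5))/5 = 0.7.
v(-0.5) = -6, v(0.2) = -2.64, v(0.9) = 4.64, v(1.6) = 15.84, v(2.3) = 30.96, v(3) = 50.
T_5 = (Δt/2)·[v(t_0) + 2v(t_1) + ... + 2v(t_{4}) + v(t_5)].
Sum = 49.56.

49.56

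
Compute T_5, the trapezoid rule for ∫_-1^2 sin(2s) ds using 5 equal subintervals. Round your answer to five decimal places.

Δs = (2 − (-1))/5 = 0.6.
f(-1) ≈ -0.90930, f(-0.4) ≈ -0.71736, f(0.2) ≈ 0.38942, f(0.8) ≈ 0.99957, f(1.4) ≈ 0.33499, f(2) ≈ -0.75680.
T_5 = (Δs/2)·[f(s_0) + 2f(s_1) + ... + 2f(s_{4}) + f(s_5)].
Sum ≈ 0.10414.

0.10414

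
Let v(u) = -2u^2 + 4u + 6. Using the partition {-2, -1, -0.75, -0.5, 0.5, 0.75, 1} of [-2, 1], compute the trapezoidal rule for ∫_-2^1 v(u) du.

Subinterval widths: 1, 0.25, 0.25, 1, 0.25, 0.25.
v(-2) = -10, v(-1) = 0, v(-0.75) = 1.875, v(-0.5) = 3.5, v(0.5) = 7.5, v(0.75) = 7.875, v(1) = 8.
On each subinterval the trapezoid contributes (Δu_i/2)·[v(u_{i-1}) + v(u_i)].
Sum = 5.3125.

5.3125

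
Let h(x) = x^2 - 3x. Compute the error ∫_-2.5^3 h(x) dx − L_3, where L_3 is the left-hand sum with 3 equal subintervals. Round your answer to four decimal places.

Exact integral: ∫_-2.5^3 h(x) dx ≈ 10.083333.
L_3 ≈ 25.768519.
Error ≈ 10.083333 − 25.768519 ≈ -15.6852.

-15.6852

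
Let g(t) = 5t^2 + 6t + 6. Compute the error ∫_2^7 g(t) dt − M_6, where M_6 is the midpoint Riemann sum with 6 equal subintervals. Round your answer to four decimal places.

Exact integral: ∫_2^7 g(t) dt ≈ 723.333333.
M_6 ≈ 721.886574.
Error ≈ 723.333333 − 721.886574 ≈ 1.4468.

1.4468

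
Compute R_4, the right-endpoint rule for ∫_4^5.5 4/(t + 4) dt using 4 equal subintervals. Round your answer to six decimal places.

Δt = (5.5 − 4)/4 = 0.375.
Right endpoints: 4.375, 4.75, 5.125, 5.5.
f(4.375) = 32/67, f(4.75) = 16/35, f(5.125) = 32/73, f(5.5) = 8/19.
Sum = Δt · [f(4.375) + f(4.75) + f(5.125) + f(5.5)].
Sum ≈ 0.672811.

0.672811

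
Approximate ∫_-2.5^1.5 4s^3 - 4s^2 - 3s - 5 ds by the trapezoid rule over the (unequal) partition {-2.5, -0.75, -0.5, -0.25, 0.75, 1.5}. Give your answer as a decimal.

-93.875

Subinterval widths: 1.75, 0.25, 0.25, 1, 0.75.
f(-2.5) = -85, f(-0.75) = -6.6875, f(-0.5) = -5, f(-0.25) = -4.5625, f(0.75) = -7.8125, f(1.5) = -5.
On each subinterval the trapezoid contributes (Δs_i/2)·[f(s_{i-1}) + f(s_i)].
Sum = -93.875.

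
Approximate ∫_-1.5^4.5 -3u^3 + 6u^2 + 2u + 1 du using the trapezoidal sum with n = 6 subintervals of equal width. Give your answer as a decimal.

-98.25

Δu = (4.5 − (-1.5))/6 = 1.
f(-1.5) = 21.625, f(-0.5) = 1.875, f(0.5) = 3.125, f(1.5) = 7.375, f(2.5) = -3.375, f(3.5) = -47.125, f(4.5) = -141.875.
T_6 = (Δu/2)·[f(u_0) + 2f(u_1) + ... + 2f(u_{5}) + f(u_6)].
Sum = -98.25.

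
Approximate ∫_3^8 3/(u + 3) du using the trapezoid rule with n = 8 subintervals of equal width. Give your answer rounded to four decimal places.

Δu = (8 − 3)/8 = 0.625.
f(3) = 0.5, f(3.625) = 24/53, f(4.25) = 12/29, f(4.875) = 8/21, f(5.5) = 6/17, f(6.125) = 24/73, f(6.75) = 4/13, f(7.375) = 24/83, f(8) = 3/11.
T_8 = (Δu/2)·[f(u_0) + 2f(u_1) + ... + 2f(u_{7}) + f(u_8)].
Sum ≈ 1.8203.

1.8203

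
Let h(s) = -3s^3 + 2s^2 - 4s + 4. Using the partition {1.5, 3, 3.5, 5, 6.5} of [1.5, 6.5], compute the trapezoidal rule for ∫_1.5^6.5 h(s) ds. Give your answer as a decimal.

Subinterval widths: 1.5, 0.5, 1.5, 1.5.
h(1.5) = -7.625, h(3) = -71, h(3.5) = -114.125, h(5) = -341, h(6.5) = -761.375.
On each subinterval the trapezoid contributes (Δs_i/2)·[h(s_{i-1}) + h(s_i)].
Sum = -1273.375.

-1273.375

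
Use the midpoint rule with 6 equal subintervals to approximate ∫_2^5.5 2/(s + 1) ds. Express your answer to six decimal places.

1.543920

Δs = (5.5 − 2)/6 = 7/12.
Midpoints: 55/24, 2.875, 83/24, 97/24, 4.625, 125/24.
f(55/24) = 48/79, f(2.875) = 16/31, f(83/24) = 48/107, f(97/24) = 48/121, f(4.625) = 16/45, f(125/24) = 48/149.
Sum = Δs · [f(55/24) + f(2.875) + f(83/24) + ...].
Sum ≈ 1.543920.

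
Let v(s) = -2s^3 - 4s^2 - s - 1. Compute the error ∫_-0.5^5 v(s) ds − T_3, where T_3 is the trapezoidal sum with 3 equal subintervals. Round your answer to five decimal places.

Exact integral: ∫_-0.5^5 v(s) ds ≈ -497.1770833.
T_3 ≈ -551.0949074.
Error ≈ -497.1770833 − (-551.0949074) ≈ 53.91782.

53.91782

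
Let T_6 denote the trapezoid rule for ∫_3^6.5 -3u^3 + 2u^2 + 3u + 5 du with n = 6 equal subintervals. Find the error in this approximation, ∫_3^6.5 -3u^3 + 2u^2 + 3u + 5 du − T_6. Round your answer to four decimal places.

8.0887

Exact integral: ∫_3^6.5 f(u) du ≈ -1045.588542.
T_6 ≈ -1053.677228.
Error ≈ -1045.588542 − (-1053.677228) ≈ 8.0887.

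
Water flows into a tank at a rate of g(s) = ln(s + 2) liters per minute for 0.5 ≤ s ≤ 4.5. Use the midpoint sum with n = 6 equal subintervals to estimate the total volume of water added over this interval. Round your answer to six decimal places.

5.880517

Δs = (4.5 − 0.5)/6 = 2/3.
Midpoints: 5/6, 1.5, 13/6, 17/6, 3.5, 25/6.
g(5/6) ≈ 1.041454, g(1.5) ≈ 1.252763, g(13/6) ≈ 1.427116, g(17/6) ≈ 1.575536, g(3.5) ≈ 1.704748, g(25/6) ≈ 1.819158.
Sum = Δs · [g(5/6) + g(1.5) + g(13/6) + ...].
Sum ≈ 5.880517.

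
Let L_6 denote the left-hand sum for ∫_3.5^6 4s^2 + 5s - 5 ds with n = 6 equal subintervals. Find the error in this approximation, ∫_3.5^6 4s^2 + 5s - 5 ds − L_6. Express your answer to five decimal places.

Exact integral: ∫_3.5^6 f(s) ds ≈ 277.7083333.
L_6 ≈ 255.6018519.
Error ≈ 277.7083333 − 255.6018519 ≈ 22.10648.

22.10648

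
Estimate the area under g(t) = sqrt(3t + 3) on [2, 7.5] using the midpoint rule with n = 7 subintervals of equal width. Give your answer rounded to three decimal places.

22.620

Δt = (7.5 − 2)/7 = 11/14.
Midpoints: 67/28, 89/28, 111/28, 4.75, 155/28, 177/28, 199/28.
g(67/28) ≈ 3.190, g(89/28) ≈ 3.541, g(111/28) ≈ 3.859, g(4.75) ≈ 4.153, g(155/28) ≈ 4.428, g(177/28) ≈ 4.687, g(199/28) ≈ 4.932.
Sum = Δt · [g(67/28) + g(89/28) + g(111/28) + ...].
Sum ≈ 22.620.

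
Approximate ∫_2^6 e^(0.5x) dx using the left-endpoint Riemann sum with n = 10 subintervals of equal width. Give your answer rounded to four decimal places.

Δx = (6 − 2)/10 = 0.4.
Left endpoints: 2, 2.4, 2.8, 3.2, 3.6, 4, 4.4, 4.8, 5.2, 5.6.
f(2) ≈ 2.7183, f(2.4) ≈ 3.3201, f(2.8) ≈ 4.0552, f(3.2) ≈ 4.9530, f(3.6) ≈ 6.0496, f(4) ≈ 7.3891, f(4.4) ≈ 9.0250, f(4.8) ≈ 11.0232, f(5.2) ≈ 13.4637, f(5.6) ≈ 16.4446.
Sum = Δx · [f(2) + f(2.4) + f(2.8) + ...].
Sum ≈ 31.3768.

31.3768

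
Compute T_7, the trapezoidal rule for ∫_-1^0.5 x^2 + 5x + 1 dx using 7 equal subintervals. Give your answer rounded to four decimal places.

Δx = (0.5 − (-1))/7 = 3/14.
f(-1) = -3, f(-11/14) = -453/196, f(-4/7) = -75/49, f(-5/14) = -129/196, f(-1/7) = 15/49, f(1/14) = 267/196, f(2/7) = 123/49, f(0.5) = 3.75.
T_7 = (Δx/2)·[f(x_0) + 2f(x_1) + ... + 2f(x_{6}) + f(x_7)].
Sum ≈ 0.0115.

0.0115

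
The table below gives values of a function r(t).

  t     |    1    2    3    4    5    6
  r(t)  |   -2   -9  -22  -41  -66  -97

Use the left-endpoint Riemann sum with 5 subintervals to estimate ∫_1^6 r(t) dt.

-140

Δt = 1.
Sum = 1·[(-2) + (-9) + (-22) + (-41) + (-66)] = -140.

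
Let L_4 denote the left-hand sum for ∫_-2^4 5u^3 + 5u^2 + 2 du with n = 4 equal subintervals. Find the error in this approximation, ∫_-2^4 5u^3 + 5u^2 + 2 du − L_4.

Exact integral: ∫_-2^4 f(u) du = 432.
L_4 = 162.
Error = 432 − 162 = 270.

270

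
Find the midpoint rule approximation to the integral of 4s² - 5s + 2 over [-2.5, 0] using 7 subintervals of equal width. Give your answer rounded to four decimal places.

41.3520

Δs = (0 − (-2.5))/7 = 5/14.
Midpoints: -65/28, -55/28, -45/28, -1.25, -25/28, -15/28, -5/28.
f(-65/28) = 1723/49, f(-55/28) = 2671/98, f(-45/28) = 998/49, f(-1.25) = 14.5, f(-25/28) = 473/49, f(-15/28) = 571/98, f(-5/28) = 148/49.
Sum = Δs · [f(-65/28) + f(-55/28) + f(-45/28) + ...].
Sum ≈ 41.3520.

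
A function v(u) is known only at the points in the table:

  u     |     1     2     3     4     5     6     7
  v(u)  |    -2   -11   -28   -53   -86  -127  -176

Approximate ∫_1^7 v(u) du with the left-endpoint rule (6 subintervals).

-307

Δu = 1.
Sum = 1·[(-2) + (-11) + (-28) + (-53) + (-86) + (-127)] = -307.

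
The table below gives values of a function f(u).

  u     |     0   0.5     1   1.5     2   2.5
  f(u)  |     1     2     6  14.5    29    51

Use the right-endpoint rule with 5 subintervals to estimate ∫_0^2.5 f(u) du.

Δu = 0.5.
Sum = 0.5·[2 + 6 + 14.5 + 29 + 51] = 51.25.

51.25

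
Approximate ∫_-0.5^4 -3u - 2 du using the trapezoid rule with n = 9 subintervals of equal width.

-32.625

Δu = (4 − (-0.5))/9 = 0.5.
f(-0.5) = -0.5, f(0) = -2, f(0.5) = -3.5, f(1) = -5, f(1.5) = -6.5, f(2) = -8, f(2.5) = -9.5, f(3) = -11, f(3.5) = -12.5, f(4) = -14.
T_9 = (Δu/2)·[f(u_0) + 2f(u_1) + ... + 2f(u_{8}) + f(u_9)].
Sum = -32.625.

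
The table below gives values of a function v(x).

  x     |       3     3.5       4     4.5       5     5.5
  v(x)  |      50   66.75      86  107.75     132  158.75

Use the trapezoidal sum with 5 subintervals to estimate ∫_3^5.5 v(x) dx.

Δx = 0.5.
T_5 = (0.5/2)·[50 + 2·66.75 + 2·86 + 2·107.75 + 2·132 + 158.75] = 248.4375.

248.4375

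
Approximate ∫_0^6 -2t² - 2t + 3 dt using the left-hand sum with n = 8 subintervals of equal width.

Δt = (6 − 0)/8 = 0.75.
Left endpoints: 0, 0.75, 1.5, 2.25, 3, 3.75, 4.5, 5.25.
f(0) = 3, f(0.75) = 0.375, f(1.5) = -4.5, f(2.25) = -11.625, f(3) = -21, f(3.75) = -32.625, f(4.5) = -46.5, f(5.25) = -62.625.
Sum = Δt · [f(0) + f(0.75) + f(1.5) + ...].
Sum = -131.625.

-131.625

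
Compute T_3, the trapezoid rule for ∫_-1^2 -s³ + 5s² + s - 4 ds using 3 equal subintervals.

2.5

Δs = (2 − (-1))/3 = 1.
f(-1) = 1, f(0) = -4, f(1) = 1, f(2) = 10.
T_3 = (Δs/2)·[f(s_0) + 2f(s_1) + 2f(s_2) + f(s_3)].
Sum = 2.5.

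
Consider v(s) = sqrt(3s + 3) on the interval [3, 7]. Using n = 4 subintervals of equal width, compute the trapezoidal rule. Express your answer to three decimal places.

Δs = (7 − 3)/4 = 1.
v(3) ≈ 3.464, v(4) ≈ 3.873, v(5) ≈ 4.243, v(6) ≈ 4.583, v(7) ≈ 4.899.
T_4 = (Δs/2)·[v(s_0) + 2v(s_1) + 2v(s_2) + 2v(s_3) + v(s_4)].
Sum ≈ 16.880.

16.880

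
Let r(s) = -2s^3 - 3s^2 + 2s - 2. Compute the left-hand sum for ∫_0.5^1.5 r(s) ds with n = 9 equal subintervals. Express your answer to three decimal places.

-5.185

Δs = (1.5 − 0.5)/9 = 1/9.
Left endpoints: 0.5, 11/18, 13/18, 5/6, 17/18, 19/18, 7/6, 23/18, 25/18.
r(0.5) = -2, r(11/18) = -3433/1458, r(13/18) = -2095/729, r(5/6) = -193/54, r(17/18) = -3260/729, r(19/18) = -8141/1458, r(7/6) = -187/27, r(23/18) = -12415/1458, r(25/18) = -7558/729.
Sum = Δs · [r(0.5) + r(11/18) + r(13/18) + ...].
Sum ≈ -5.185.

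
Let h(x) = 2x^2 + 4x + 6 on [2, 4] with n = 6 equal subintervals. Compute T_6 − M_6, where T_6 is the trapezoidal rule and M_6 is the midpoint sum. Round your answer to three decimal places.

T_6 ≈ 73.40741.
M_6 ≈ 73.29630.
T_6 − M_6 ≈ 0.111.

0.111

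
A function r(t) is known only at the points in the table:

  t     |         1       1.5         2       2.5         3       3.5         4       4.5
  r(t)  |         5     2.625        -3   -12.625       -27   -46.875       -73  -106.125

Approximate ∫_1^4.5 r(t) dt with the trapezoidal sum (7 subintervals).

Δt = 0.5.
T_7 = (0.5/2)·[5 + 2·2.625 + 2·(-3) + 2·(-12.625) + 2·(-27) + 2·(-46.875) + 2·(-73) + (-106.125)] = -105.21875.

-105.21875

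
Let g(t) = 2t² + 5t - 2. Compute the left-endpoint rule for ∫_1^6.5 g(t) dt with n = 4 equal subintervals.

202.3828125

Δt = (6.5 − 1)/4 = 1.375.
Left endpoints: 1, 2.375, 3.75, 5.125.
g(1) = 5, g(2.375) = 21.15625, g(3.75) = 44.875, g(5.125) = 76.15625.
Sum = Δt · [g(1) + g(2.375) + g(3.75) + g(5.125)].
Sum = 202.3828125.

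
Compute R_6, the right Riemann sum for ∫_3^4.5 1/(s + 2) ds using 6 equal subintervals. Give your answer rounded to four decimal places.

0.2567

Δs = (4.5 − 3)/6 = 0.25.
Right endpoints: 3.25, 3.5, 3.75, 4, 4.25, 4.5.
f(3.25) = 4/21, f(3.5) = 2/11, f(3.75) = 4/23, f(4) = 1/6, f(4.25) = 0.16, f(4.5) = 2/13.
Sum = Δs · [f(3.25) + f(3.5) + f(3.75) + ...].
Sum ≈ 0.2567.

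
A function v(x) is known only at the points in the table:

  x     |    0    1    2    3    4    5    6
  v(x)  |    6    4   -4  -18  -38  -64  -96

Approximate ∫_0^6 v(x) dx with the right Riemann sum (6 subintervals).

-216

Δx = 1.
Sum = 1·[4 + (-4) + (-18) + (-38) + (-64) + (-96)] = -216.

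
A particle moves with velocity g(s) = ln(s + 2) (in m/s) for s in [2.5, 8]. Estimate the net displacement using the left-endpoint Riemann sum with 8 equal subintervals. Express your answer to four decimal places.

10.4782

Δs = (8 − 2.5)/8 = 0.6875.
Left endpoints: 2.5, 3.1875, 3.875, 4.5625, 5.25, 5.9375, 6.625, 7.3125.
g(2.5) ≈ 1.5041, g(3.1875) ≈ 1.6463, g(3.875) ≈ 1.7707, g(4.5625) ≈ 1.8814, g(5.25) ≈ 1.9810, g(5.9375) ≈ 2.0716, g(6.625) ≈ 2.1547, g(7.3125) ≈ 2.2314.
Sum = Δs · [g(2.5) + g(3.1875) + g(3.875) + ...].
Sum ≈ 10.4782.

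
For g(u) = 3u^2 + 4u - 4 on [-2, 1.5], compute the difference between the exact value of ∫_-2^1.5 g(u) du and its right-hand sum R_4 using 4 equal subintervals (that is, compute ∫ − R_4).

Exact integral: ∫_-2^1.5 g(u) du = -6.125.
R_4 = -0.95703125.
Error = -6.125 − (-0.95703125) = -5.16796875.

-5.16796875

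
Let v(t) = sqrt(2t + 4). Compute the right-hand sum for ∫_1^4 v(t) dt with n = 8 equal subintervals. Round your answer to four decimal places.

9.1463

Δt = (4 − 1)/8 = 0.375.
Right endpoints: 1.375, 1.75, 2.125, 2.5, 2.875, 3.25, 3.625, 4.
v(1.375) ≈ 2.5981, v(1.75) ≈ 2.7386, v(2.125) ≈ 2.8723, v(2.5) ≈ 3.0000, v(2.875) ≈ 3.1225, v(3.25) ≈ 3.2404, v(3.625) ≈ 3.3541, v(4) ≈ 3.4641.
Sum = Δt · [v(1.375) + v(1.75) + v(2.125) + ...].
Sum ≈ 9.1463.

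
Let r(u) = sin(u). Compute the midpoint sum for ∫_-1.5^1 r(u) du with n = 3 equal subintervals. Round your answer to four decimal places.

-0.4834

Δu = (1 − (-1.5))/3 = 5/6.
Midpoints: -13/12, -0.25, 7/12.
r(-13/12) ≈ -0.8835, r(-0.25) ≈ -0.2474, r(7/12) ≈ 0.5508.
Sum = Δu · [r(-13/12) + r(-0.25) + r(7/12)].
Sum ≈ -0.4834.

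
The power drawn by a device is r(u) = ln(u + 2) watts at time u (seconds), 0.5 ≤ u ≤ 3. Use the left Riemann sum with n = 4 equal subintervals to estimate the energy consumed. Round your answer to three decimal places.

Δu = (3 − 0.5)/4 = 0.625.
Left endpoints: 0.5, 1.125, 1.75, 2.375.
r(0.5) ≈ 0.916, r(1.125) ≈ 1.139, r(1.75) ≈ 1.322, r(2.375) ≈ 1.476.
Sum = Δu · [r(0.5) + r(1.125) + r(1.75) + r(2.375)].
Sum ≈ 3.033.

3.033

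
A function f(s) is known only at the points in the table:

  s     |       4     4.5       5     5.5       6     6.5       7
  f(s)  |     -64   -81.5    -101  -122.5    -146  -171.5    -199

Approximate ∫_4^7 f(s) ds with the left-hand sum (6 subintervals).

-343.25

Δs = 0.5.
Sum = 0.5·[(-64) + (-81.5) + (-101) + (-122.5) + (-146) + (-171.5)] = -343.25.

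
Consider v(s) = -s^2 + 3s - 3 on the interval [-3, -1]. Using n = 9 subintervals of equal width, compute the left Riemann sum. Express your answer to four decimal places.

-28.2387

Δs = (-1 − (-3))/9 = 2/9.
Left endpoints: -3, -25/9, -23/9, -7/3, -19/9, -17/9, -5/3, -13/9, -11/9.
v(-3) = -21, v(-25/9) = -1543/81, v(-23/9) = -1393/81, v(-7/3) = -139/9, v(-19/9) = -1117/81, v(-17/9) = -991/81, v(-5/3) = -97/9, v(-13/9) = -763/81, v(-11/9) = -661/81.
Sum = Δs · [v(-3) + v(-25/9) + v(-23/9) + ...].
Sum ≈ -28.2387.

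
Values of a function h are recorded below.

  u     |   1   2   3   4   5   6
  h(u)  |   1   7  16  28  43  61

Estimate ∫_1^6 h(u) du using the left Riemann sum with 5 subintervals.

95

Δu = 1.
Sum = 1·[1 + 7 + 16 + 28 + 43] = 95.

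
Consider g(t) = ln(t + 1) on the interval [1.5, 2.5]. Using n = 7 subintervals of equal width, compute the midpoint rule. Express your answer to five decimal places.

1.09404

Δt = (2.5 − 1.5)/7 = 1/7.
Midpoints: 11/7, 12/7, 13/7, 2, 15/7, 16/7, 17/7.
g(11/7) ≈ 0.94446, g(12/7) ≈ 0.99853, g(13/7) ≈ 1.04982, g(2) ≈ 1.09861, g(15/7) ≈ 1.14513, g(16/7) ≈ 1.18958, g(17/7) ≈ 1.23214.
Sum = Δt · [g(11/7) + g(12/7) + g(13/7) + ...].
Sum ≈ 1.09404.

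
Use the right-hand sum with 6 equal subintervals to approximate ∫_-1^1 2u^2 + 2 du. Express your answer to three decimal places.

5.407

Δu = (1 − (-1))/6 = 1/3.
Right endpoints: -2/3, -1/3, 0, 1/3, 2/3, 1.
f(-2/3) = 26/9, f(-1/3) = 20/9, f(0) = 2, f(1/3) = 20/9, f(2/3) = 26/9, f(1) = 4.
Sum = Δu · [f(-2/3) + f(-1/3) + f(0) + ...].
Sum ≈ 5.407.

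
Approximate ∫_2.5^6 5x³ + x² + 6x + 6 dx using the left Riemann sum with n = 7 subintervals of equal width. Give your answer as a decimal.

1494.5

Δx = (6 − 2.5)/7 = 0.5.
Left endpoints: 2.5, 3, 3.5, 4, 4.5, 5, 5.5.
f(2.5) = 105.375, f(3) = 168, f(3.5) = 253.625, f(4) = 366, f(4.5) = 508.875, f(5) = 686, f(5.5) = 901.125.
Sum = Δx · [f(2.5) + f(3) + f(3.5) + ...].
Sum = 1494.5.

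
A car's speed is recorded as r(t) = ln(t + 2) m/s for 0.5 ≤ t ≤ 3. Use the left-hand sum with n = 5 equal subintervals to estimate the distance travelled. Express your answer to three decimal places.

Δt = (3 − 0.5)/5 = 0.5.
Left endpoints: 0.5, 1, 1.5, 2, 2.5.
r(0.5) ≈ 0.916, r(1) ≈ 1.099, r(1.5) ≈ 1.253, r(2) ≈ 1.386, r(2.5) ≈ 1.504.
Sum = Δt · [r(0.5) + r(1) + r(1.5) + r(2) + r(2.5)].
Sum ≈ 3.079.

3.079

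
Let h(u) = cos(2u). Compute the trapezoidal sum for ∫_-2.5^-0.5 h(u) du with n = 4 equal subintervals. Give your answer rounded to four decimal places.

Δu = (-0.5 − (-2.5))/4 = 0.5.
h(-2.5) ≈ 0.2837, h(-2) ≈ -0.6536, h(-1.5) ≈ -0.9900, h(-1) ≈ -0.4161, h(-0.5) ≈ 0.5403.
T_4 = (Δu/2)·[h(u_0) + 2h(u_1) + 2h(u_2) + 2h(u_3) + h(u_4)].
Sum ≈ -0.8239.

-0.8239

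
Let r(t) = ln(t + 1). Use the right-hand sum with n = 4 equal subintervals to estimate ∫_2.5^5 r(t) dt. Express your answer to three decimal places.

4.030

Δt = (5 − 2.5)/4 = 0.625.
Right endpoints: 3.125, 3.75, 4.375, 5.
r(3.125) ≈ 1.417, r(3.75) ≈ 1.558, r(4.375) ≈ 1.682, r(5) ≈ 1.792.
Sum = Δt · [r(3.125) + r(3.75) + r(4.375) + r(5)].
Sum ≈ 4.030.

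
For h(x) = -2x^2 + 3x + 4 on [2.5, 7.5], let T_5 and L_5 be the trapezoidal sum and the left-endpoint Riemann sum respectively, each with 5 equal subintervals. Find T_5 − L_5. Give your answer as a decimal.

-42.5

T_5 = -177.5.
L_5 = -135.
T_5 − L_5 = -42.5.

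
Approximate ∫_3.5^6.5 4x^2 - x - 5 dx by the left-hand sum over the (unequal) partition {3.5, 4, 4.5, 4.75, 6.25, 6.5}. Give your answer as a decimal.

Subinterval widths: 0.5, 0.5, 0.25, 1.5, 0.25.
Left endpoints: 3.5, 4, 4.5, 4.75, 6.25.
f(3.5) = 40.5, f(4) = 55, f(4.5) = 71.5, f(4.75) = 80.5, f(6.25) = 145.
Sum = Σ Δx_i · f(x_i).
Sum = 222.625.

222.625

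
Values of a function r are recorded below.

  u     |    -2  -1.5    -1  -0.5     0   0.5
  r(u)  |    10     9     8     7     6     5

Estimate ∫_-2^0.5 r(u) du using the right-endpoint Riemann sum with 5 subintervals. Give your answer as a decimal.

17.5

Δu = 0.5.
Sum = 0.5·[9 + 8 + 7 + 6 + 5] = 17.5.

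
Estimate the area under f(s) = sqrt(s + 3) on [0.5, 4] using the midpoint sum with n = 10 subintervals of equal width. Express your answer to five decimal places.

7.98197

Δs = (4 − 0.5)/10 = 0.35.
Midpoints: 0.675, 1.025, 1.375, 1.725, 2.075, 2.425, 2.775, 3.125, 3.475, 3.825.
f(0.675) ≈ 1.91703, f(1.025) ≈ 2.00624, f(1.375) ≈ 2.09165, f(1.725) ≈ 2.17371, f(2.075) ≈ 2.25278, f(2.425) ≈ 2.32916, f(2.775) ≈ 2.40312, f(3.125) ≈ 2.47487, f(3.475) ≈ 2.54460, f(3.825) ≈ 2.61247.
Sum = Δs · [f(0.675) + f(1.025) + f(1.375) + ...].
Sum ≈ 7.98197.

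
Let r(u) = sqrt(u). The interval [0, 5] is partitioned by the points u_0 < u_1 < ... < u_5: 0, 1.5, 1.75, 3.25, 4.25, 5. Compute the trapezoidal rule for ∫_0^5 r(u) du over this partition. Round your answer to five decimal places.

Subinterval widths: 1.5, 0.25, 1.5, 1, 0.75.
r(0) ≈ 0.00000, r(1.5) ≈ 1.22474, r(1.75) ≈ 1.32288, r(3.25) ≈ 1.80278, r(4.25) ≈ 2.06155, r(5) ≈ 2.23607.
On each subinterval the trapezoid contributes (Δu_i/2)·[r(u_{i-1}) + r(u_i)].
Sum ≈ 7.12502.

7.12502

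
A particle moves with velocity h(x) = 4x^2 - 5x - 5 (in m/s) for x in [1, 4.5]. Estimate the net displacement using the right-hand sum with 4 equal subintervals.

82.359375

Δx = (4.5 − 1)/4 = 0.875.
Right endpoints: 1.875, 2.75, 3.625, 4.5.
h(1.875) = -0.3125, h(2.75) = 11.5, h(3.625) = 29.4375, h(4.5) = 53.5.
Sum = Δx · [h(1.875) + h(2.75) + h(3.625) + h(4.5)].
Sum = 82.359375.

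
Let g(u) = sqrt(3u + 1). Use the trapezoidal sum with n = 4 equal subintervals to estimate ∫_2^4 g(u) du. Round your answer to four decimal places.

Δu = (4 − 2)/4 = 0.5.
g(2) ≈ 2.6458, g(2.5) ≈ 2.9155, g(3) ≈ 3.1623, g(3.5) ≈ 3.3912, g(4) ≈ 3.6056.
T_4 = (Δu/2)·[g(u_0) + 2g(u_1) + 2g(u_2) + 2g(u_3) + g(u_4)].
Sum ≈ 6.2973.

6.2973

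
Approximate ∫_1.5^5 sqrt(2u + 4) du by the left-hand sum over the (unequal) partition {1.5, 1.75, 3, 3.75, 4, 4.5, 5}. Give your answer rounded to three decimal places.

10.839

Subinterval widths: 0.25, 1.25, 0.75, 0.25, 0.5, 0.5.
Left endpoints: 1.5, 1.75, 3, 3.75, 4, 4.5.
f(1.5) ≈ 2.646, f(1.75) ≈ 2.739, f(3) ≈ 3.162, f(3.75) ≈ 3.391, f(4) ≈ 3.464, f(4.5) ≈ 3.606.
Sum = Σ Δu_i · f(u_i).
Sum ≈ 10.839.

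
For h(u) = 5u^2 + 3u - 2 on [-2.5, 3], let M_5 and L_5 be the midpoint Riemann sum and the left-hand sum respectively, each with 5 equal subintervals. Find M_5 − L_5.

8.31875

M_5 = 61.39375.
L_5 = 53.075.
M_5 − L_5 = 8.31875.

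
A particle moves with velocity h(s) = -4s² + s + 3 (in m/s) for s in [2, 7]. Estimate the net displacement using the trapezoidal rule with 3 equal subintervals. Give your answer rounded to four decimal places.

-418.4259

Δs = (7 − 2)/3 = 5/3.
h(2) = -11, h(11/3) = -424/9, h(16/3) = -949/9, h(7) = -186.
T_3 = (Δs/2)·[h(s_0) + 2h(s_1) + 2h(s_2) + h(s_3)].
Sum ≈ -418.4259.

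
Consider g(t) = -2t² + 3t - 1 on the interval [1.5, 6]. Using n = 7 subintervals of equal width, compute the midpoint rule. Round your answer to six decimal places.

-95.315051

Δt = (6 − 1.5)/7 = 9/14.
Midpoints: 51/28, 69/28, 87/28, 3.75, 123/28, 141/28, 159/28.
g(51/28) = -851/392, g(69/28) = -2255/392, g(87/28) = -4307/392, g(3.75) = -17.875, g(123/28) = -10355/392, g(141/28) = -14351/392, g(159/28) = -18995/392.
Sum = Δt · [g(51/28) + g(69/28) + g(87/28) + ...].
Sum ≈ -95.315051.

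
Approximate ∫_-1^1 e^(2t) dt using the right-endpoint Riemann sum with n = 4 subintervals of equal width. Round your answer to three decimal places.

5.738

Δt = (1 − (-1))/4 = 0.5.
Right endpoints: -0.5, 0, 0.5, 1.
f(-0.5) ≈ 0.368, f(0) ≈ 1.000, f(0.5) ≈ 2.718, f(1) ≈ 7.389.
Sum = Δt · [f(-0.5) + f(0) + f(0.5) + f(1)].
Sum ≈ 5.738.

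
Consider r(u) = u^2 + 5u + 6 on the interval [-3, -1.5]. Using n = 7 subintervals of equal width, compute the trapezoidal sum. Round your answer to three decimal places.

0.011

Δu = (-1.5 − (-3))/7 = 3/14.
r(-3) = 0, r(-39/14) = -33/196, r(-18/7) = -12/49, r(-33/14) = -45/196, r(-15/7) = -6/49, r(-27/14) = 15/196, r(-12/7) = 18/49, r(-1.5) = 0.75.
T_7 = (Δu/2)·[r(u_0) + 2r(u_1) + ... + 2r(u_{6}) + r(u_7)].
Sum ≈ 0.011.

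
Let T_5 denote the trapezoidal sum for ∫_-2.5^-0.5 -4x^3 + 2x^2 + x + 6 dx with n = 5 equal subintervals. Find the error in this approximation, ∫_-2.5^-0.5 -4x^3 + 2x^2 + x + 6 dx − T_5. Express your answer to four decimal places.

-1.0667

Exact integral: ∫_-2.5^-0.5 f(x) dx ≈ 58.333333.
T_5 = 59.4.
Error ≈ 58.333333 − 59.4 ≈ -1.0667.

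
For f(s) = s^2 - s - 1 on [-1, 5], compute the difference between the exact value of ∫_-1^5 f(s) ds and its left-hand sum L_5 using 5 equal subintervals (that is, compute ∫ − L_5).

9.36

Exact integral: ∫_-1^5 f(s) ds = 24.
L_5 = 14.64.
Error = 24 − 14.64 = 9.36.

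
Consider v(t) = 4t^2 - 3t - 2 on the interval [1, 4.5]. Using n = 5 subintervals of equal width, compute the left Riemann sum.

62.16

Δt = (4.5 − 1)/5 = 0.7.
Left endpoints: 1, 1.7, 2.4, 3.1, 3.8.
v(1) = -1, v(1.7) = 4.46, v(2.4) = 13.84, v(3.1) = 27.14, v(3.8) = 44.36.
Sum = Δt · [v(1) + v(1.7) + v(2.4) + v(3.1) + v(3.8)].
Sum = 62.16.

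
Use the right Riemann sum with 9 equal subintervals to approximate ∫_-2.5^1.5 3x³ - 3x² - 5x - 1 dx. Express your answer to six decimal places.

-28.598765

Δx = (1.5 − (-2.5))/9 = 4/9.
Right endpoints: -37/18, -29/18, -7/6, -13/18, -5/18, 1/6, 11/18, 19/18, 1.5.
f(-37/18) = -57259/1944, f(-29/18) = -25811/1944, f(-7/6) = -289/72, f(-13/18) = -163/1944, f(-5/18) = 181/1944, f(1/6) = -137/72, f(11/18) = -8731/1944, f(19/18) = -11843/1944, f(1.5) = -5.125.
Sum = Δx · [f(-37/18) + f(-29/18) + f(-7/6) + ...].
Sum ≈ -28.598765.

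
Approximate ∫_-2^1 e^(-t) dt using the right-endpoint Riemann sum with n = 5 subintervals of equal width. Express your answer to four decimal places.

Δt = (1 − (-2))/5 = 0.6.
Right endpoints: -1.4, -0.8, -0.2, 0.4, 1.
f(-1.4) ≈ 4.0552, f(-0.8) ≈ 2.2255, f(-0.2) ≈ 1.2214, f(0.4) ≈ 0.6703, f(1) ≈ 0.3679.
Sum = Δt · [f(-1.4) + f(-0.8) + f(-0.2) + f(0.4) + f(1)].
Sum ≈ 5.1242.

5.1242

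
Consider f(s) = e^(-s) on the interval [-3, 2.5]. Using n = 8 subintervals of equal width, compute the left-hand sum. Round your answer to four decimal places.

27.6614

Δs = (2.5 − (-3))/8 = 0.6875.
Left endpoints: -3, -2.3125, -1.625, -0.9375, -0.25, 0.4375, 1.125, 1.8125.
f(-3) ≈ 20.0855, f(-2.3125) ≈ 10.0996, f(-1.625) ≈ 5.0784, f(-0.9375) ≈ 2.5536, f(-0.25) ≈ 1.2840, f(0.4375) ≈ 0.6456, f(1.125) ≈ 0.3247, f(1.8125) ≈ 0.1632.
Sum = Δs · [f(-3) + f(-2.3125) + f(-1.625) + ...].
Sum ≈ 27.6614.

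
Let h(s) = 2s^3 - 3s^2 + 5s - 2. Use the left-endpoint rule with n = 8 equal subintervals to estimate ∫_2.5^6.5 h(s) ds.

Δs = (6.5 − 2.5)/8 = 0.5.
Left endpoints: 2.5, 3, 3.5, 4, 4.5, 5, 5.5, 6.
h(2.5) = 23, h(3) = 40, h(3.5) = 64.5, h(4) = 98, h(4.5) = 142, h(5) = 198, h(5.5) = 267.5, h(6) = 352.
Sum = Δs · [h(2.5) + h(3) + h(3.5) + ...].
Sum = 592.5.

592.5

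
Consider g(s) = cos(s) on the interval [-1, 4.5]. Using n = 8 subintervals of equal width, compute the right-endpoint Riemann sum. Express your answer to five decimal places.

-0.38885

Δs = (4.5 − (-1))/8 = 0.6875.
Right endpoints: -0.3125, 0.375, 1.0625, 1.75, 2.4375, 3.125, 3.8125, 4.5.
g(-0.3125) ≈ 0.95157, g(0.375) ≈ 0.93051, g(1.0625) ≈ 0.48669, g(1.75) ≈ -0.17825, g(2.4375) ≈ -0.76220, g(3.125) ≈ -0.99986, g(3.8125) ≈ -0.78326, g(4.5) ≈ -0.21080.
Sum = Δs · [g(-0.3125) + g(0.375) + g(1.0625) + ...].
Sum ≈ -0.38885.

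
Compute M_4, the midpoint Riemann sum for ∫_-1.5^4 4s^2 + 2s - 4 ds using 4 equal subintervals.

Δs = (4 − (-1.5))/4 = 1.375.
Midpoints: -0.8125, 0.5625, 1.9375, 3.3125.
f(-0.8125) = -2.984375, f(0.5625) = -1.609375, f(1.9375) = 14.890625, f(3.3125) = 46.515625.
Sum = Δs · [f(-0.8125) + f(0.5625) + f(1.9375) + f(3.3125)].
Sum = 78.1171875.

78.1171875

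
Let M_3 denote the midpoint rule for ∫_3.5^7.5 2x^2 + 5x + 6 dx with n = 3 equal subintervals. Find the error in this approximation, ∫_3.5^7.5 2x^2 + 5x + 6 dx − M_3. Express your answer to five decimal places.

Exact integral: ∫_3.5^7.5 f(x) dx ≈ 386.6666667.
M_3 ≈ 385.4814815.
Error ≈ 386.6666667 − 385.4814815 ≈ 1.18519.

1.18519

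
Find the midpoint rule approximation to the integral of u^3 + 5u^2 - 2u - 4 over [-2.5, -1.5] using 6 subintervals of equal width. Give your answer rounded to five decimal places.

Δu = (-1.5 − (-2.5))/6 = 1/6.
Midpoints: -29/12, -2.25, -25/12, -23/12, -1.75, -19/12.
f(-29/12) = 27511/1728, f(-2.25) = 14.421875, f(-25/12) = 22163/1728, f(-23/12) = 19285/1728, f(-1.75) = 9.453125, f(-19/12) = 13361/1728.
Sum = Δu · [f(-29/12) + f(-2.25) + f(-25/12) + ...].
Sum ≈ 11.91898.

11.91898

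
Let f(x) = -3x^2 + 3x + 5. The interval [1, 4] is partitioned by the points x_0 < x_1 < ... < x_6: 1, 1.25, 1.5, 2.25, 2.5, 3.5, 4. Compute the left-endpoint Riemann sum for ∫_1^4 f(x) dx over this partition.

-13.40625

Subinterval widths: 0.25, 0.25, 0.75, 0.25, 1, 0.5.
Left endpoints: 1, 1.25, 1.5, 2.25, 2.5, 3.5.
f(1) = 5, f(1.25) = 4.0625, f(1.5) = 2.75, f(2.25) = -3.4375, f(2.5) = -6.25, f(3.5) = -21.25.
Sum = Σ Δx_i · f(x_i).
Sum = -13.40625.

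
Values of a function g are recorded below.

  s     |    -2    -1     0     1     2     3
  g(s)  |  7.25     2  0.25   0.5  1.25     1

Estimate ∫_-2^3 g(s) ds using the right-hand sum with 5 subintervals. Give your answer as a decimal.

Δs = 1.
Sum = 1·[2 + 0.25 + 0.5 + 1.25 + 1] = 5.

5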